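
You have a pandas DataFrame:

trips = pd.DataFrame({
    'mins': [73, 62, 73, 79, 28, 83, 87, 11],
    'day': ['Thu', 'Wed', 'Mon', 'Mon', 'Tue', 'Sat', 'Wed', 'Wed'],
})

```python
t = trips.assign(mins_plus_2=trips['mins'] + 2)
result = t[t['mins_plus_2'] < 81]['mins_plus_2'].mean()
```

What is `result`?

51.4

add column mins_plus_2 = trips['mins'] + 2:
   mins  day  mins_plus_2
0    73  Thu           75
1    62  Wed           64
2    73  Mon           75
3    79  Mon           81
4    28  Tue           30
5    83  Sat           85
6    87  Wed           89
7    11  Wed           13
filter rows where mins_plus_2 < 81:
   mins  day  mins_plus_2
0    73  Thu           75
1    62  Wed           64
2    73  Mon           75
4    28  Tue           30
7    11  Wed           13
Reading off the mean of column 'mins_plus_2', we get 51.4.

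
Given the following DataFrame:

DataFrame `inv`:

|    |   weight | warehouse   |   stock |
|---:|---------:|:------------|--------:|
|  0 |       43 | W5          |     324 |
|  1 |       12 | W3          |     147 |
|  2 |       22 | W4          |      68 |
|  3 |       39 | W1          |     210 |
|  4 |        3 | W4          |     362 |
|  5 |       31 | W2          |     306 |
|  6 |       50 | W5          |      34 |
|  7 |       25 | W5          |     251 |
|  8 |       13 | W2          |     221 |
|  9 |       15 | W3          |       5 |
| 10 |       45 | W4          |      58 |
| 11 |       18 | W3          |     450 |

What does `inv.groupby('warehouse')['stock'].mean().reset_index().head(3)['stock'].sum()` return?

674.166666667

group by warehouse, mean of stock:
warehouse
W1    210.000000
W2    263.500000
W3    200.666667
W4    162.666667
W5    203.000000
Name: stock, dtype: float64
reset_index():
  warehouse       stock
0        W1  210.000000
1        W2  263.500000
2        W3  200.666667
3        W4  162.666667
4        W5  203.000000
take first 3 rows:
  warehouse       stock
0        W1  210.000000
1        W2  263.500000
2        W3  200.666667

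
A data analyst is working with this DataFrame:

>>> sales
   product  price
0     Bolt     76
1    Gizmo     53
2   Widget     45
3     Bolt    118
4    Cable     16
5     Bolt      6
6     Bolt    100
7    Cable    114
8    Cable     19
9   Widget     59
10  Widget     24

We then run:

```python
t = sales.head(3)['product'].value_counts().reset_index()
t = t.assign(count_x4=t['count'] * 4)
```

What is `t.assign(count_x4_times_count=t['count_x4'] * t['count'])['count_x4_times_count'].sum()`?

12

take first 3 rows:
  product  price
0    Bolt     76
1   Gizmo     53
2  Widget     45
value_counts of product:
product
Bolt      1
Gizmo     1
Widget    1
Name: count, dtype: int64
reset_index():
  product  count
0    Bolt      1
1   Gizmo      1
2  Widget      1
add column count_x4 = t['count'] * 4:
  product  count  count_x4
0    Bolt      1         4
1   Gizmo      1         4
2  Widget      1         4
add column count_x4_times_count = t['count_x4'] * t['count']:
  product  count  count_x4  count_x4_times_count
0    Bolt      1         4                     4
1   Gizmo      1         4                     4
2  Widget      1         4                     4
Reading off the sum of column 'count_x4_times_count', we get 12.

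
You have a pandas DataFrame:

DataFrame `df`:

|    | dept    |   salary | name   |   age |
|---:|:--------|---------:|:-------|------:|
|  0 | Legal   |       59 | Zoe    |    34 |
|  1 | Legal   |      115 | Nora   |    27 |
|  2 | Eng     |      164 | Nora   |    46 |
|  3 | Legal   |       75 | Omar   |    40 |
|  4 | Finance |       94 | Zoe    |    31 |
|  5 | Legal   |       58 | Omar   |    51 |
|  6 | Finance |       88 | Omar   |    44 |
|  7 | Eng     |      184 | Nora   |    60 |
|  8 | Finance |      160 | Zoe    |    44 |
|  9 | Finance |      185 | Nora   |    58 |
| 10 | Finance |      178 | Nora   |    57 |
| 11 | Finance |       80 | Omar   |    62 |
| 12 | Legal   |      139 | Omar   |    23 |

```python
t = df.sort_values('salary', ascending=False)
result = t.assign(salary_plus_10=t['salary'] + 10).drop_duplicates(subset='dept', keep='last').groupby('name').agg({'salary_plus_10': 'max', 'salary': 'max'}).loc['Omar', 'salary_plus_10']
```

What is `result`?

sort by salary descending:
       dept  salary  name  age
9   Finance     185  Nora   58
7       Eng     184  Nora   60
10  Finance     178  Nora   57
2       Eng     164  Nora   46
8   Finance     160   Zoe   44
12    Legal     139  Omar   23
1     Legal     115  Nora   27
4   Finance      94   Zoe   31
6   Finance      88  Omar   44
11  Finance      80  Omar   62
3     Legal      75  Omar   40
0     Legal      59   Zoe   34
5     Legal      58  Omar   51
add column salary_plus_10 = t['salary'] + 10:
       dept  salary  name  age  salary_plus_10
9   Finance     185  Nora   58             195
7       Eng     184  Nora   60             194
10  Finance     178  Nora   57             188
2       Eng     164  Nora   46             174
8   Finance     160   Zoe   44             170
12    Legal     139  Omar   23             149
1     Legal     115  Nora   27             125
4   Finance      94   Zoe   31             104
6   Finance      88  Omar   44              98
11  Finance      80  Omar   62              90
3     Legal      75  Omar   40              85
0     Legal      59   Zoe   34              69
5     Legal      58  Omar   51              68
drop duplicate dept (keep=last):
       dept  salary  name  age  salary_plus_10
2       Eng     164  Nora   46             174
11  Finance      80  Omar   62              90
5     Legal      58  Omar   51              68
group by name: max(salary_plus_10), max(salary):
      salary_plus_10  salary
name                        
Nora             174     164
Omar              90      80

90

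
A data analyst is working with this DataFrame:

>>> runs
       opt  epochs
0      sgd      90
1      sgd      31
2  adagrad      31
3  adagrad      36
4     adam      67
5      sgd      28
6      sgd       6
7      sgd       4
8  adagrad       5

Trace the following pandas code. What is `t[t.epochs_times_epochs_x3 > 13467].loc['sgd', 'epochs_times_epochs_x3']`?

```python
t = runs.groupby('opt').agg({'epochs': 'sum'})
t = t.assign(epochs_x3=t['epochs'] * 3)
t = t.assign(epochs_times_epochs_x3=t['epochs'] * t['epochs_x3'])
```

75843

group by opt, sum of epochs:
         epochs
opt            
adagrad      72
adam         67
sgd         159
add column epochs_x3 = t['epochs'] * 3:
         epochs  epochs_x3
opt                       
adagrad      72        216
adam         67        201
sgd         159        477
add column epochs_times_epochs_x3 = t['epochs'] * t['epochs_x3']:
         epochs  epochs_x3  epochs_times_epochs_x3
opt                                               
adagrad      72        216                   15552
adam         67        201                   13467
sgd         159        477                   75843
filter rows where epochs_times_epochs_x3 > 13467:
         epochs  epochs_x3  epochs_times_epochs_x3
opt                                               
adagrad      72        216                   15552
sgd         159        477                   75843
Finally, value at row 'sgd', column 'epochs_times_epochs_x3' = 75843.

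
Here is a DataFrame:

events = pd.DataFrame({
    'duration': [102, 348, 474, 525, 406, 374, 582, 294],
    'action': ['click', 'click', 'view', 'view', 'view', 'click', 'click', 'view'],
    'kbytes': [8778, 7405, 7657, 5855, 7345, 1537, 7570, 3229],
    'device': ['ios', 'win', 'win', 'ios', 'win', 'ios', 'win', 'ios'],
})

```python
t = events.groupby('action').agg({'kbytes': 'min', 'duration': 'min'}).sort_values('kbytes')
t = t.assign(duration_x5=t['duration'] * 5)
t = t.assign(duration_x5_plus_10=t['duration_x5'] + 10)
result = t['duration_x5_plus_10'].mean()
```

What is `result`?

1000.0

group by action: min(kbytes), min(duration):
        kbytes  duration
action                  
click     1537       102
view      3229       294
sort by kbytes:
        kbytes  duration
action                  
click     1537       102
view      3229       294
add column duration_x5 = t['duration'] * 5:
        kbytes  duration  duration_x5
action                               
click     1537       102          510
view      3229       294         1470
add column duration_x5_plus_10 = t['duration_x5'] + 10:
        kbytes  duration  duration_x5  duration_x5_plus_10
action                                                    
click     1537       102          510                  520
view      3229       294         1470                 1480
Reading off the mean of column 'duration_x5_plus_10', we get 1000.0.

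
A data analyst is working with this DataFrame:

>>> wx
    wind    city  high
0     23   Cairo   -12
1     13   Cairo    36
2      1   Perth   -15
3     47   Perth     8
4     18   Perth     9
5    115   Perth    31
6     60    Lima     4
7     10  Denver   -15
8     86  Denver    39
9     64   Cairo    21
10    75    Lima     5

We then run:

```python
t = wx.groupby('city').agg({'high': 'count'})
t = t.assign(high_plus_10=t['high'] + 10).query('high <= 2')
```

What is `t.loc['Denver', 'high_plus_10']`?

12

group by city, count of high:
        high
city        
Cairo      3
Denver     2
Lima       2
Perth      4
add column high_plus_10 = t['high'] + 10:
        high  high_plus_10
city                      
Cairo      3            13
Denver     2            12
Lima       2            12
Perth      4            14
filter rows where high <= 2:
        high  high_plus_10
city                      
Denver     2            12
Lima       2            12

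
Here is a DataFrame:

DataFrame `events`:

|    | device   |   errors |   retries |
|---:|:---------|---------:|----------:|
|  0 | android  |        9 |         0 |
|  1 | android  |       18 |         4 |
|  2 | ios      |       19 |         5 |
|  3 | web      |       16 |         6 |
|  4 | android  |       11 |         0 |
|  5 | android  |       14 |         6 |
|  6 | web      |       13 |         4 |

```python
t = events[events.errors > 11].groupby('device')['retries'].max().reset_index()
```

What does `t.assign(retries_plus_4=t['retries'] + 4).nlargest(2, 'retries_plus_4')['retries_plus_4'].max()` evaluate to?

10

filter rows where errors > 11:
    device  errors  retries
1  android      18        4
2      ios      19        5
3      web      16        6
5  android      14        6
6      web      13        4
group by device, max of retries:
device
android    6
ios        5
web        6
Name: retries, dtype: int64
reset_index():
    device  retries
0  android        6
1      ios        5
2      web        6
add column retries_plus_4 = t['retries'] + 4:
    device  retries  retries_plus_4
0  android        6              10
1      ios        5               9
2      web        6              10
take 2 rows with largest retries_plus_4:
    device  retries  retries_plus_4
0  android        6              10
2      web        6              10
Finally, max of column 'retries_plus_4' = 10.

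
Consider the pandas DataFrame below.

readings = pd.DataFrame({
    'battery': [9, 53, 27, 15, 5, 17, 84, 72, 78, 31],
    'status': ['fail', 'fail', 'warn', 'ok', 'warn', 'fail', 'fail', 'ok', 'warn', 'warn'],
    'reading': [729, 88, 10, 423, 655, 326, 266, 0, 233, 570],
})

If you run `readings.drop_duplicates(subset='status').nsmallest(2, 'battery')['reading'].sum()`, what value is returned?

1152

drop duplicate status (keep=first):
   battery status  reading
0        9   fail      729
2       27   warn       10
3       15     ok      423
take 2 rows with smallest battery:
   battery status  reading
0        9   fail      729
3       15     ok      423
Finally, sum of column 'reading' = 1152.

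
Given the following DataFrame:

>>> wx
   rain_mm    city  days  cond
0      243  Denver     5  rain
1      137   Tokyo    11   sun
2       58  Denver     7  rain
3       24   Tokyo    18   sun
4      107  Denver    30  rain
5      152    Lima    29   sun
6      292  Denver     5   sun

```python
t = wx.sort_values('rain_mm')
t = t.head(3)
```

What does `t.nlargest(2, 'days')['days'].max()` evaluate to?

30

sort by rain_mm:
   rain_mm    city  days  cond
3       24   Tokyo    18   sun
2       58  Denver     7  rain
4      107  Denver    30  rain
1      137   Tokyo    11   sun
5      152    Lima    29   sun
0      243  Denver     5  rain
6      292  Denver     5   sun
take first 3 rows:
   rain_mm    city  days  cond
3       24   Tokyo    18   sun
2       58  Denver     7  rain
4      107  Denver    30  rain
take 2 rows with largest days:
   rain_mm    city  days  cond
4      107  Denver    30  rain
3       24   Tokyo    18   sun
Then the max of column 'days': 30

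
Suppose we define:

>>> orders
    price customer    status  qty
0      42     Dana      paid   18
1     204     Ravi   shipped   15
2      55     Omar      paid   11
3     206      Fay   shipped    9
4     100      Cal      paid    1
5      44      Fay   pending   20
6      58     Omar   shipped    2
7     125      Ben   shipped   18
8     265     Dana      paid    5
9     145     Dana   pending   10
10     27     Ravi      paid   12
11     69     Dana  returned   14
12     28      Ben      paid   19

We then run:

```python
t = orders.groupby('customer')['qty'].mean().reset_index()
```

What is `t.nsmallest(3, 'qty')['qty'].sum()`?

group by customer, mean of qty:
customer
Ben     18.50
Cal      1.00
Dana    11.75
Fay     14.50
Omar     6.50
Ravi    13.50
Name: qty, dtype: float64
reset_index():
  customer    qty
0      Ben  18.50
1      Cal   1.00
2     Dana  11.75
3      Fay  14.50
4     Omar   6.50
5     Ravi  13.50
take 3 rows with smallest qty:
  customer    qty
1      Cal   1.00
4     Omar   6.50
2     Dana  11.75
Hence 19.25.

19.25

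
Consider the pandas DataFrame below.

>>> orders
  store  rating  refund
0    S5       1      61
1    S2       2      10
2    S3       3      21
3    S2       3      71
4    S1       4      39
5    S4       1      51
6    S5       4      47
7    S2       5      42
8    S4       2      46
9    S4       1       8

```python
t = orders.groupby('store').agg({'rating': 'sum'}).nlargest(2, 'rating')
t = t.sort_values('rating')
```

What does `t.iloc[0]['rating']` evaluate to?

5

group by store, sum of rating:
       rating
store        
S1          4
S2         10
S3          3
S4          4
S5          5
take 2 rows with largest rating:
       rating
store        
S2         10
S5          5
sort by rating:
       rating
store        
S5          5
S2         10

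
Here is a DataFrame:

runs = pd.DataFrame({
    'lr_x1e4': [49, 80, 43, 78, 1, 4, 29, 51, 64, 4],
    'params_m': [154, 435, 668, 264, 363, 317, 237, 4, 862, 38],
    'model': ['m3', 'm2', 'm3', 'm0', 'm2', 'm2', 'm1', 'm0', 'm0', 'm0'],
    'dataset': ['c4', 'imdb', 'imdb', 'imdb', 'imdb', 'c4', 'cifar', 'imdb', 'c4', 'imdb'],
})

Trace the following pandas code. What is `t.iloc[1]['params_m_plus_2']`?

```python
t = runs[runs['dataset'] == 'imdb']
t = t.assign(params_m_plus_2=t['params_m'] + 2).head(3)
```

670

filter rows where dataset == 'imdb':
   lr_x1e4  params_m model dataset
1       80       435    m2    imdb
2       43       668    m3    imdb
3       78       264    m0    imdb
4        1       363    m2    imdb
7       51         4    m0    imdb
9        4        38    m0    imdb
add column params_m_plus_2 = t['params_m'] + 2:
   lr_x1e4  params_m model dataset  params_m_plus_2
1       80       435    m2    imdb              437
2       43       668    m3    imdb              670
3       78       264    m0    imdb              266
4        1       363    m2    imdb              365
7       51         4    m0    imdb                6
9        4        38    m0    imdb               40
take first 3 rows:
   lr_x1e4  params_m model dataset  params_m_plus_2
1       80       435    m2    imdb              437
2       43       668    m3    imdb              670
3       78       264    m0    imdb              266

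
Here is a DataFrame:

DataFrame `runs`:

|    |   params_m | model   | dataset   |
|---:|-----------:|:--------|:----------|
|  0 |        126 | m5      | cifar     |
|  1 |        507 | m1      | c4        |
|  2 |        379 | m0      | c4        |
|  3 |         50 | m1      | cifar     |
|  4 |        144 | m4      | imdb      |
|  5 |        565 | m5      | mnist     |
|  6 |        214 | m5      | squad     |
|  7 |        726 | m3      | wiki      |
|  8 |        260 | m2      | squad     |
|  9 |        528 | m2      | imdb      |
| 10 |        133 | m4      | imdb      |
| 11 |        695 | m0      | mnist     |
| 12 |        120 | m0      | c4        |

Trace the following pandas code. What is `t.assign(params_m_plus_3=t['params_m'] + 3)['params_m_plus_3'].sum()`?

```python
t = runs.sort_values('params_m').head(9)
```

sort by params_m:
    params_m model dataset
3         50    m1   cifar
12       120    m0      c4
0        126    m5   cifar
10       133    m4    imdb
4        144    m4    imdb
6        214    m5   squad
8        260    m2   squad
2        379    m0      c4
1        507    m1      c4
9        528    m2    imdb
5        565    m5   mnist
11       695    m0   mnist
7        726    m3    wiki
take first 9 rows:
    params_m model dataset
3         50    m1   cifar
12       120    m0      c4
0        126    m5   cifar
10       133    m4    imdb
4        144    m4    imdb
6        214    m5   squad
8        260    m2   squad
2        379    m0      c4
1        507    m1      c4
add column params_m_plus_3 = t['params_m'] + 3:
    params_m model dataset  params_m_plus_3
3         50    m1   cifar               53
12       120    m0      c4              123
0        126    m5   cifar              129
10       133    m4    imdb              136
4        144    m4    imdb              147
6        214    m5   squad              217
8        260    m2   squad              263
2        379    m0      c4              382
1        507    m1      c4              510

1960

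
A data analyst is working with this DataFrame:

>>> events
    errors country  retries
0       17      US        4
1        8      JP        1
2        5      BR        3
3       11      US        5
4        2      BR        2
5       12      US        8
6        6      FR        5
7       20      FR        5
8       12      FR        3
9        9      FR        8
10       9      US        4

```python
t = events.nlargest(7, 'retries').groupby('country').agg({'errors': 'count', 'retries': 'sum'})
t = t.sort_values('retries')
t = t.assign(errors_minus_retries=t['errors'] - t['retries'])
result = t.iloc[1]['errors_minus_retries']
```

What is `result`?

-17

take 7 rows with largest retries:
    errors country  retries
5       12      US        8
9        9      FR        8
3       11      US        5
6        6      FR        5
7       20      FR        5
0       17      US        4
10       9      US        4
group by country: count(errors), sum(retries):
         errors  retries
country                 
FR            3       18
US            4       21
sort by retries:
         errors  retries
country                 
FR            3       18
US            4       21
add column errors_minus_retries = t['errors'] - t['retries']:
         errors  retries  errors_minus_retries
country                                       
FR            3       18                   -15
US            4       21                   -17
value at position 1, column 'errors_minus_retries' → -17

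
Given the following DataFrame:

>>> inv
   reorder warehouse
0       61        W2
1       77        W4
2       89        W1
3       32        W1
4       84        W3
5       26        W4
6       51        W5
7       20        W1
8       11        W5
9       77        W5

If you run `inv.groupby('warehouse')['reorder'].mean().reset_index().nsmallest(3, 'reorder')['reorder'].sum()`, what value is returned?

group by warehouse, mean of reorder:
warehouse
W1    47.000000
W2    61.000000
W3    84.000000
W4    51.500000
W5    46.333333
Name: reorder, dtype: float64
reset_index():
  warehouse    reorder
0        W1  47.000000
1        W2  61.000000
2        W3  84.000000
3        W4  51.500000
4        W5  46.333333
take 3 rows with smallest reorder:
  warehouse    reorder
4        W5  46.333333
0        W1  47.000000
3        W4  51.500000
So sum() = 144.833333333.

144.833333333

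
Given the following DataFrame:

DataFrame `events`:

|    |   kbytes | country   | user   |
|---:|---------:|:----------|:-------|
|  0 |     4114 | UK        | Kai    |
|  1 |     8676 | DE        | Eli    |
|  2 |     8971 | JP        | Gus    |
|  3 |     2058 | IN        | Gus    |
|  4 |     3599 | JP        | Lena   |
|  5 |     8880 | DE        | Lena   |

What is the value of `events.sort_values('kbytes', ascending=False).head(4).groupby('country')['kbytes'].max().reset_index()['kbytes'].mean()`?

sort by kbytes descending:
   kbytes country  user
2    8971      JP   Gus
5    8880      DE  Lena
1    8676      DE   Eli
0    4114      UK   Kai
4    3599      JP  Lena
3    2058      IN   Gus
take first 4 rows:
   kbytes country  user
2    8971      JP   Gus
5    8880      DE  Lena
1    8676      DE   Eli
0    4114      UK   Kai
group by country, max of kbytes:
country
DE    8880
JP    8971
UK    4114
Name: kbytes, dtype: int64
reset_index():
  country  kbytes
0      DE    8880
1      JP    8971
2      UK    4114
The mean of column 'kbytes' is 7321.66666667.

7321.66666667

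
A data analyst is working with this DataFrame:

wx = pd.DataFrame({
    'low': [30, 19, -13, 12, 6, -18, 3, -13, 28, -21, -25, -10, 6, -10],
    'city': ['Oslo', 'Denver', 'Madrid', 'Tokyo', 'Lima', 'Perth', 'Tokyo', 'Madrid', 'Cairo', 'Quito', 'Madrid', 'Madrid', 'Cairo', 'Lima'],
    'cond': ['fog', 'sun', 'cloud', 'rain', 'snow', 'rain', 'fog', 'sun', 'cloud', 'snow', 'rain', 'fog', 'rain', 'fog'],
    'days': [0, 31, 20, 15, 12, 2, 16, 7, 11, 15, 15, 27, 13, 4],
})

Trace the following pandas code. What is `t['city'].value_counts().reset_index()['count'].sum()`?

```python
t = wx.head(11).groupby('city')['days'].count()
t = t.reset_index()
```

8

take first 11 rows:
    low    city   cond  days
0    30    Oslo    fog     0
1    19  Denver    sun    31
2   -13  Madrid  cloud    20
3    12   Tokyo   rain    15
4     6    Lima   snow    12
5   -18   Perth   rain     2
6     3   Tokyo    fog    16
7   -13  Madrid    sun     7
8    28   Cairo  cloud    11
9   -21   Quito   snow    15
10  -25  Madrid   rain    15
group by city, count of days:
city
Cairo     1
Denver    1
Lima      1
Madrid    3
Oslo      1
Perth     1
Quito     1
Tokyo     2
Name: days, dtype: int64
reset_index():
     city  days
0   Cairo     1
1  Denver     1
2    Lima     1
3  Madrid     3
4    Oslo     1
5   Perth     1
6   Quito     1
7   Tokyo     2
value_counts of city:
city
Cairo     1
Denver    1
Lima      1
Madrid    1
Oslo      1
Perth     1
Quito     1
Tokyo     1
Name: count, dtype: int64
reset_index():
     city  count
0   Cairo      1
1  Denver      1
2    Lima      1
3  Madrid      1
4    Oslo      1
5   Perth      1
6   Quito      1
7   Tokyo      1
Hence 8.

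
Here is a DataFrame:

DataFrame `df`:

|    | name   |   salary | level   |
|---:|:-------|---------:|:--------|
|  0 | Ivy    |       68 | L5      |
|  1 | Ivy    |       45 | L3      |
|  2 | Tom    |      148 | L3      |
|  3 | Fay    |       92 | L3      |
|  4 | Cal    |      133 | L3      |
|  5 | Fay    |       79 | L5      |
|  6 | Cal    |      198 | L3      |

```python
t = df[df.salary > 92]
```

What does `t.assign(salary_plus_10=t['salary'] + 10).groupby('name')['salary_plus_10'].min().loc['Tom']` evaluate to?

filter rows where salary > 92:
  name  salary level
2  Tom     148    L3
4  Cal     133    L3
6  Cal     198    L3
add column salary_plus_10 = t['salary'] + 10:
  name  salary level  salary_plus_10
2  Tom     148    L3             158
4  Cal     133    L3             143
6  Cal     198    L3             208
group by name, min of salary_plus_10:
name
Cal    143
Tom    158
Name: salary_plus_10, dtype: int64
Finally, value at index 'Tom' = 158.

158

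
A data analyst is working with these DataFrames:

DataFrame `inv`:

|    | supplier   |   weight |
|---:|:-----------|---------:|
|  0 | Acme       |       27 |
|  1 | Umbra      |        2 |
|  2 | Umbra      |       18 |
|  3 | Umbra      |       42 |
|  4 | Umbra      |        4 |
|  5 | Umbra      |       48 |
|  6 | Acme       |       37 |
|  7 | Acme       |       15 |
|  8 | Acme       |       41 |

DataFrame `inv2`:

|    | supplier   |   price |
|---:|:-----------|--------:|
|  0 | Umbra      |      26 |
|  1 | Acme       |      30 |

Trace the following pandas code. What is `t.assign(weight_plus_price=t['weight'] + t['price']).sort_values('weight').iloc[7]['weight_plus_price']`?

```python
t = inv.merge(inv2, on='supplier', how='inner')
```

68

merge on 'supplier' (how='inner') → 9 rows:
  supplier  weight  price
0     Acme      27     30
1    Umbra       2     26
2    Umbra      18     26
3    Umbra      42     26
4    Umbra       4     26
5    Umbra      48     26
6     Acme      37     30
7     Acme      15     30
8     Acme      41     30
add column weight_plus_price = t['weight'] + t['price']:
  supplier  weight  price  weight_plus_price
0     Acme      27     30                 57
1    Umbra       2     26                 28
2    Umbra      18     26                 44
3    Umbra      42     26                 68
4    Umbra       4     26                 30
5    Umbra      48     26                 74
6     Acme      37     30                 67
7     Acme      15     30                 45
8     Acme      41     30                 71
sort by weight:
  supplier  weight  price  weight_plus_price
1    Umbra       2     26                 28
4    Umbra       4     26                 30
7     Acme      15     30                 45
2    Umbra      18     26                 44
0     Acme      27     30                 57
6     Acme      37     30                 67
8     Acme      41     30                 71
3    Umbra      42     26                 68
5    Umbra      48     26                 74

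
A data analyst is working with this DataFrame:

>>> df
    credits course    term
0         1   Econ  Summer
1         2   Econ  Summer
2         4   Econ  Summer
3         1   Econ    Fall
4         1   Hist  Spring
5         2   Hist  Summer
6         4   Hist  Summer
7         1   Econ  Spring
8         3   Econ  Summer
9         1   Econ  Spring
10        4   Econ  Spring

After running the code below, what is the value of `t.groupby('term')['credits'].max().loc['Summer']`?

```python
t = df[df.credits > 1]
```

4

filter rows where credits > 1:
    credits course    term
1         2   Econ  Summer
2         4   Econ  Summer
5         2   Hist  Summer
6         4   Hist  Summer
8         3   Econ  Summer
10        4   Econ  Spring
group by term, max of credits:
term
Spring    4
Summer    4
Name: credits, dtype: int64
Then the value at index 'Summer': 4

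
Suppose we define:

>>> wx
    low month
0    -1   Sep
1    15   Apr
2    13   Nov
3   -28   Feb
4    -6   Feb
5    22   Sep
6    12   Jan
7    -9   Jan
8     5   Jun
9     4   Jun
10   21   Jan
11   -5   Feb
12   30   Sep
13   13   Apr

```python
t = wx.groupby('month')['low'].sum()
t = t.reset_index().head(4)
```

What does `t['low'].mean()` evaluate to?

5.5

group by month, sum of low:
month
Apr    28
Feb   -39
Jan    24
Jun     9
Nov    13
Sep    51
Name: low, dtype: int64
reset_index():
  month  low
0   Apr   28
1   Feb  -39
2   Jan   24
3   Jun    9
4   Nov   13
5   Sep   51
take first 4 rows:
  month  low
0   Apr   28
1   Feb  -39
2   Jan   24
3   Jun    9
The mean of column 'low' is 5.5.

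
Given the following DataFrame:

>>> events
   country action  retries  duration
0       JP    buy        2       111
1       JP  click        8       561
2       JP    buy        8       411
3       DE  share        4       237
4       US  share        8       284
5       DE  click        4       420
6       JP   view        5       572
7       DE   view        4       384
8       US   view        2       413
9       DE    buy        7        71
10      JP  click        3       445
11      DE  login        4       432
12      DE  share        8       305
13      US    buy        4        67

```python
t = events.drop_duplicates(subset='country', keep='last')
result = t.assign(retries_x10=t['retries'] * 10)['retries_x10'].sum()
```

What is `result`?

150

drop duplicate country (keep=last):
   country action  retries  duration
10      JP  click        3       445
12      DE  share        8       305
13      US    buy        4        67
add column retries_x10 = t['retries'] * 10:
   country action  retries  duration  retries_x10
10      JP  click        3       445           30
12      DE  share        8       305           80
13      US    buy        4        67           40
Then the sum of column 'retries_x10': 150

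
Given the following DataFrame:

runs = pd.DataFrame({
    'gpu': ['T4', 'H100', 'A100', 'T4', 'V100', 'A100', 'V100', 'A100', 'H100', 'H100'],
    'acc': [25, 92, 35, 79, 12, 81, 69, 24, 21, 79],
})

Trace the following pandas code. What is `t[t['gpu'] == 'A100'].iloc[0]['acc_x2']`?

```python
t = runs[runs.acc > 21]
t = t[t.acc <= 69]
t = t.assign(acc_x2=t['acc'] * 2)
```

70

filter rows where acc > 21:
    gpu  acc
0    T4   25
1  H100   92
2  A100   35
3    T4   79
5  A100   81
6  V100   69
7  A100   24
9  H100   79
filter rows where acc <= 69:
    gpu  acc
0    T4   25
2  A100   35
6  V100   69
7  A100   24
add column acc_x2 = t['acc'] * 2:
    gpu  acc  acc_x2
0    T4   25      50
2  A100   35      70
6  V100   69     138
7  A100   24      48
filter rows where gpu == 'A100':
    gpu  acc  acc_x2
2  A100   35      70
7  A100   24      48
Taking the value at position 0, column 'acc_x2' gives 70.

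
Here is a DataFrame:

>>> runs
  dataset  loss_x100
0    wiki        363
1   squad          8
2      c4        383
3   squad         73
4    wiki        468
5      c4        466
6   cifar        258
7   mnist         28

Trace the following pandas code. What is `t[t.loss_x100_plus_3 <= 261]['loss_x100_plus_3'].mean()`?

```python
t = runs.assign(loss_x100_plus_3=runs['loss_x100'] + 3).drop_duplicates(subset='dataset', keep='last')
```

add column loss_x100_plus_3 = runs['loss_x100'] + 3:
  dataset  loss_x100  loss_x100_plus_3
0    wiki        363               366
1   squad          8                11
2      c4        383               386
3   squad         73                76
4    wiki        468               471
5      c4        466               469
6   cifar        258               261
7   mnist         28                31
drop duplicate dataset (keep=last):
  dataset  loss_x100  loss_x100_plus_3
3   squad         73                76
4    wiki        468               471
5      c4        466               469
6   cifar        258               261
7   mnist         28                31
filter rows where loss_x100_plus_3 <= 261:
  dataset  loss_x100  loss_x100_plus_3
3   squad         73                76
6   cifar        258               261
7   mnist         28                31

122.666666667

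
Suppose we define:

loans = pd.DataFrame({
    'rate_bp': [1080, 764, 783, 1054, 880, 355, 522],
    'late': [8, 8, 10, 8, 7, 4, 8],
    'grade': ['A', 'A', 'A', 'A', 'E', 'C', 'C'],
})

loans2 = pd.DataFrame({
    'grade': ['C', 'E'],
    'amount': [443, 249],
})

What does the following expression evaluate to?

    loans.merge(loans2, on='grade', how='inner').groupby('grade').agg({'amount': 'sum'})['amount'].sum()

1135

merge on 'grade' (how='inner') → 3 rows:
   rate_bp  late grade  amount
0      880     7     E     249
1      355     4     C     443
2      522     8     C     443
group by grade, sum of amount:
       amount
grade        
C         886
E         249
Hence 1135.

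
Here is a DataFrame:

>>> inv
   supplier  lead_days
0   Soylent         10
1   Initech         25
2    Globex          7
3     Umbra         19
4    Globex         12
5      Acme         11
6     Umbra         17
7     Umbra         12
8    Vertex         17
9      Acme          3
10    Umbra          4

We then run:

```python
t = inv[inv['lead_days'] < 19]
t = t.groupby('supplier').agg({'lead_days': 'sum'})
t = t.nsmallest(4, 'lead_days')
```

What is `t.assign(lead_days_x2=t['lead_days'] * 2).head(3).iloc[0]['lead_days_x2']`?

filter rows where lead_days < 19:
   supplier  lead_days
0   Soylent         10
2    Globex          7
4    Globex         12
5      Acme         11
6     Umbra         17
7     Umbra         12
8    Vertex         17
9      Acme          3
10    Umbra          4
group by supplier, sum of lead_days:
          lead_days
supplier           
Acme             14
Globex           19
Soylent          10
Umbra            33
Vertex           17
take 4 rows with smallest lead_days:
          lead_days
supplier           
Soylent          10
Acme             14
Vertex           17
Globex           19
add column lead_days_x2 = t['lead_days'] * 2:
          lead_days  lead_days_x2
supplier                         
Soylent          10            20
Acme             14            28
Vertex           17            34
Globex           19            38
take first 3 rows:
          lead_days  lead_days_x2
supplier                         
Soylent          10            20
Acme             14            28
Vertex           17            34
value at position 0, column 'lead_days_x2' → 20

20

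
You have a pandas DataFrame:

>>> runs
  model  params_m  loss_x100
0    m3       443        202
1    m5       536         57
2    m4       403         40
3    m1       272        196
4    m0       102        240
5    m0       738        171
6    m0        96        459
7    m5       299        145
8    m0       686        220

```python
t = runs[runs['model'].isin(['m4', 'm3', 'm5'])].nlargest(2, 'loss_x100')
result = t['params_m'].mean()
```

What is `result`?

371.0

filter rows where model in ['m4', 'm3', 'm5']:
  model  params_m  loss_x100
0    m3       443        202
1    m5       536         57
2    m4       403         40
7    m5       299        145
take 2 rows with largest loss_x100:
  model  params_m  loss_x100
0    m3       443        202
7    m5       299        145
mean of column 'params_m' → 371.0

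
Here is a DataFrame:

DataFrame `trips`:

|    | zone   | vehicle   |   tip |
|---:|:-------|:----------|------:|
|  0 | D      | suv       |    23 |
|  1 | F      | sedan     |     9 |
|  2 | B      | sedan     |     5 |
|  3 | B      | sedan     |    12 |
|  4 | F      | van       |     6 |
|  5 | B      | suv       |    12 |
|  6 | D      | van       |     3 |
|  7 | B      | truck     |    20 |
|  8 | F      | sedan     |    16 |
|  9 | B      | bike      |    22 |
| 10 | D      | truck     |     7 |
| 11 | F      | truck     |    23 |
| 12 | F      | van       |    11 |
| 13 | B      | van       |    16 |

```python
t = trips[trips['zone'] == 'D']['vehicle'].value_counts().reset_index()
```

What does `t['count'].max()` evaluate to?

filter rows where zone == 'D':
   zone vehicle  tip
0     D     suv   23
6     D     van    3
10    D   truck    7
value_counts of vehicle:
vehicle
suv      1
van      1
truck    1
Name: count, dtype: int64
reset_index():
  vehicle  count
0     suv      1
1     van      1
2   truck      1
max of column 'count' → 1

1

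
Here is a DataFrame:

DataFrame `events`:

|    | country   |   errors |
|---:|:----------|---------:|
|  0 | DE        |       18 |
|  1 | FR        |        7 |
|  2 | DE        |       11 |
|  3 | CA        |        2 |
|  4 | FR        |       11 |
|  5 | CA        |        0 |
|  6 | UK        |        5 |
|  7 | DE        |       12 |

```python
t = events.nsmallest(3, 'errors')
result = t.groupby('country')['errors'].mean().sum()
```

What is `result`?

take 3 rows with smallest errors:
  country  errors
5      CA       0
3      CA       2
6      UK       5
group by country, mean of errors:
country
CA    1.0
UK    5.0
Name: errors, dtype: float64
sum of the resulting series → 6.0

6.0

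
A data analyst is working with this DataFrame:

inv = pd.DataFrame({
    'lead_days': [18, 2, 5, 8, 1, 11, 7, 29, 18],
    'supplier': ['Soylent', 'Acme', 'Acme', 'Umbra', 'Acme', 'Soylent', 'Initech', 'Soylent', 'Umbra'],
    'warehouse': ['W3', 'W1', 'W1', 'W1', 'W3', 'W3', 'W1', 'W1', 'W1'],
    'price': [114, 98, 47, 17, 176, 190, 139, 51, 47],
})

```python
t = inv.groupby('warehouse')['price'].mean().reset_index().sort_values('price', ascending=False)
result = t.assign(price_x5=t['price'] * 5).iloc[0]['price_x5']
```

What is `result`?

group by warehouse, mean of price:
warehouse
W1     66.5
W3    160.0
Name: price, dtype: float64
reset_index():
  warehouse  price
0        W1   66.5
1        W3  160.0
sort by price descending:
  warehouse  price
1        W3  160.0
0        W1   66.5
add column price_x5 = t['price'] * 5:
  warehouse  price  price_x5
1        W3  160.0     800.0
0        W1   66.5     332.5
Taking the value at position 0, column 'price_x5' gives 800.0.

800.0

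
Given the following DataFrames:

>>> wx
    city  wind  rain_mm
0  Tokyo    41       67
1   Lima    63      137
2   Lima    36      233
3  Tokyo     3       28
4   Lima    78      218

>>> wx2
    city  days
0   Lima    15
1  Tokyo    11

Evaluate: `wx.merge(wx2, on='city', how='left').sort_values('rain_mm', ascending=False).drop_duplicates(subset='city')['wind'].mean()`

38.5

merge on 'city' (how='left') → 5 rows:
    city  wind  rain_mm  days
0  Tokyo    41       67    11
1   Lima    63      137    15
2   Lima    36      233    15
3  Tokyo     3       28    11
4   Lima    78      218    15
sort by rain_mm descending:
    city  wind  rain_mm  days
2   Lima    36      233    15
4   Lima    78      218    15
1   Lima    63      137    15
0  Tokyo    41       67    11
3  Tokyo     3       28    11
drop duplicate city (keep=first):
    city  wind  rain_mm  days
2   Lima    36      233    15
0  Tokyo    41       67    11
The mean of column 'wind' is 38.5.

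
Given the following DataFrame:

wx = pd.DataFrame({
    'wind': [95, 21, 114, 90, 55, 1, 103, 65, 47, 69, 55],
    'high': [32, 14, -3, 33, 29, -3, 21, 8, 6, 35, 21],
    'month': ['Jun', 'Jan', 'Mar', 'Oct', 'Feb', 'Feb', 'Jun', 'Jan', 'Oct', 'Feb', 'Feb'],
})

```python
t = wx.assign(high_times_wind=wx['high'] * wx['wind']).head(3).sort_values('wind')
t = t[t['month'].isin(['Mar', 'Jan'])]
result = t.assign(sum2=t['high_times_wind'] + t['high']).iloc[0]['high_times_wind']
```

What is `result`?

add column high_times_wind = wx['high'] * wx['wind']:
    wind  high month  high_times_wind
0     95    32   Jun             3040
1     21    14   Jan              294
2    114    -3   Mar             -342
3     90    33   Oct             2970
4     55    29   Feb             1595
5      1    -3   Feb               -3
6    103    21   Jun             2163
7     65     8   Jan              520
8     47     6   Oct              282
9     69    35   Feb             2415
10    55    21   Feb             1155
take first 3 rows:
   wind  high month  high_times_wind
0    95    32   Jun             3040
1    21    14   Jan              294
2   114    -3   Mar             -342
sort by wind:
   wind  high month  high_times_wind
1    21    14   Jan              294
0    95    32   Jun             3040
2   114    -3   Mar             -342
filter rows where month in ['Mar', 'Jan']:
   wind  high month  high_times_wind
1    21    14   Jan              294
2   114    -3   Mar             -342
add column sum2 = t['high_times_wind'] + t['high']:
   wind  high month  high_times_wind  sum2
1    21    14   Jan              294   308
2   114    -3   Mar             -342  -345
value at position 0, column 'high_times_wind' → 294

294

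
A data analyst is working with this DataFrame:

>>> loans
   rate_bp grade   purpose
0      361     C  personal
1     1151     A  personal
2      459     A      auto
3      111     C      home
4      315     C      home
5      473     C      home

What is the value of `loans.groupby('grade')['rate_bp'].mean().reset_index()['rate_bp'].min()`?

group by grade, mean of rate_bp:
grade
A    805.0
C    315.0
Name: rate_bp, dtype: float64
reset_index():
  grade  rate_bp
0     A    805.0
1     C    315.0
So min() = 315.0.

315.0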